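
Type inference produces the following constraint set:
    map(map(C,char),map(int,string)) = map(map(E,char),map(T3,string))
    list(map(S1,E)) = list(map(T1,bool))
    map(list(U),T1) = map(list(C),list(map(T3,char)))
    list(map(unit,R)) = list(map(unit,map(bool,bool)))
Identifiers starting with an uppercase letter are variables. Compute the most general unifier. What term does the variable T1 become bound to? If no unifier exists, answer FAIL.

list(map(int,char))

Decompose map/2: map(C,char) = map(E,char),  map(int,string) = map(T3,string).
Decompose map/2: C = E,  char = char.
Bind C := E; substituting into the one remaining equation that mentions C gives: map(list(U),T1) = map(list(E),list(map(T3,char))).
Delete trivial equation char = char.
Decompose map/2: int = T3,  string = string.
Bind T3 := int; substituting into the one remaining equation that mentions T3 gives: map(list(U),T1) = map(list(E),list(map(int,char))).
Delete trivial equation string = string.
Decompose list/1: map(S1,E) = map(T1,bool).
Decompose map/2: S1 = T1,  E = bool.
Bind S1 := T1; no other remaining equation mentions S1.
Bind E := bool; substituting into the one remaining equation that mentions E gives: map(list(U),T1) = map(list(bool),list(map(int,char))). Substituting into the earlier binding gives C := bool.
Decompose map/2: list(U) = list(bool),  T1 = list(map(int,char)).
Decompose list/1: U = bool.
Bind U := bool; no other remaining equation mentions U.
Bind T1 := list(map(int,char)); no other remaining equation mentions T1. Substituting into the earlier binding gives S1 := list(map(int,char)).
Decompose list/1: map(unit,R) = map(unit,map(bool,bool)).
Decompose map/2: unit = unit,  R = map(bool,bool).
Delete trivial equation unit = unit.
Bind R := map(bool,bool).
MGU = { C := bool, T3 := int, S1 := list(map(int,char)), E := bool, U := bool, T1 := list(map(int,char)), R := map(bool,bool) }, so T1 := list(map(int,char)).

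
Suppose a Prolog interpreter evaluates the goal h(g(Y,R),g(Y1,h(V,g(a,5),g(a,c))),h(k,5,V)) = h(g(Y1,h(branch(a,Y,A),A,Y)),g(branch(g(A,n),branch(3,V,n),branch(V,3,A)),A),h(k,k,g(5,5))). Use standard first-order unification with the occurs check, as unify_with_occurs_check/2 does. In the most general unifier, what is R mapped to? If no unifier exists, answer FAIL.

FAIL

Decompose h/3: g(Y,R) = g(Y1,h(branch(a,Y,A),A,Y)),  g(Y1,h(V,g(a,5),g(a,c))) = g(branch(g(A,n),branch(3,V,n),branch(V,3,A)),A),  h(k,5,V) = h(k,k,g(5,5)).
Decompose g/2: Y = Y1,  R = h(branch(a,Y,A),A,Y).
Bind Y := Y1; substituting into the one remaining equation that mentions Y gives: R = h(branch(a,Y1,A),A,Y1).
Bind R := h(branch(a,Y1,A),A,Y1); no other remaining equation mentions R.
Decompose g/2: Y1 = branch(g(A,n),branch(3,V,n),branch(V,3,A)),  h(V,g(a,5),g(a,c)) = A.
Bind Y1 := branch(g(A,n),branch(3,V,n),branch(V,3,A)); no other remaining equation mentions Y1. Substituting into the earlier bindings gives Y := branch(g(A,n),branch(3,V,n),branch(V,3,A)), R := h(branch(a,branch(g(A,n),branch(3,V,n),branch(V,3,A)),A),A,branch(g(A,n),branch(3,V,n),branch(V,3,A))).
Bind A := h(V,g(a,5),g(a,c)); no other remaining equation mentions A. Substituting into the earlier bindings gives Y := branch(g(h(V,g(a,5),g(a,c)),n),branch(3,V,n),branch(V,3,h(V,g(a,5),g(a,c)))), R := h(branch(a,branch(g(h(V,g(a,5),g(a,c)),n),branch(3,V,n),branch(V,3,h(V,g(a,5),g(a,c)))),h(V,g(a,5),g(a,c))),h(V,g(a,5),g(a,c)),branch(g(h(V,g(a,5),g(a,c)),n),branch(3,V,n),branch(V,3,h(V,g(a,5),g(a,c))))), Y1 := branch(g(h(V,g(a,5),g(a,c)),n),branch(3,V,n),branch(V,3,h(V,g(a,5),g(a,c)))).
Decompose h/3: k = k,  5 = k,  V = g(5,5).
Delete trivial equation k = k.
Clash: constants 5 and k differ; no unifier exists.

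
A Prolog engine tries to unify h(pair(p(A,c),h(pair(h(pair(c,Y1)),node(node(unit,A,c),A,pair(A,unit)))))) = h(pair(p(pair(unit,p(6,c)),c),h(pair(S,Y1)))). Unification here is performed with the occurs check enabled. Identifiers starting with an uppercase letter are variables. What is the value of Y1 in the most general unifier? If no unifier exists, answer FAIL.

node(node(unit,pair(unit,p(6,c)),c),pair(unit,p(6,c)),pair(pair(unit,p(6,c)),unit))

Decompose h/1: pair(p(A,c),h(pair(h(pair(c,Y1)),node(node(unit,A,c),A,pair(A,unit))))) = pair(p(pair(unit,p(6,c)),c),h(pair(S,Y1))).
Decompose pair/2: p(A,c) = p(pair(unit,p(6,c)),c),  h(pair(h(pair(c,Y1)),node(node(unit,A,c),A,pair(A,unit)))) = h(pair(S,Y1)).
Decompose p/2: A = pair(unit,p(6,c)),  c = c.
Bind A := pair(unit,p(6,c)); substituting into the one remaining equation that mentions A gives: h(pair(h(pair(c,Y1)),node(node(unit,pair(unit,p(6,c)),c),pair(unit,p(6,c)),pair(pair(unit,p(6,c)),unit)))) = h(pair(S,Y1)).
Delete trivial equation c = c.
Decompose h/1: pair(h(pair(c,Y1)),node(node(unit,pair(unit,p(6,c)),c),pair(unit,p(6,c)),pair(pair(unit,p(6,c)),unit))) = pair(S,Y1).
Decompose pair/2: h(pair(c,Y1)) = S,  node(node(unit,pair(unit,p(6,c)),c),pair(unit,p(6,c)),pair(pair(unit,p(6,c)),unit)) = Y1.
Bind S := h(pair(c,Y1)); no other remaining equation mentions S.
Bind Y1 := node(node(unit,pair(unit,p(6,c)),c),pair(unit,p(6,c)),pair(pair(unit,p(6,c)),unit)). Substituting into the earlier binding gives S := h(pair(c,node(node(unit,pair(unit,p(6,c)),c),pair(unit,p(6,c)),pair(pair(unit,p(6,c)),unit)))).
MGU = { A = pair(unit,p(6,c)), S = h(pair(c,node(node(unit,pair(unit,p(6,c)),c),pair(unit,p(6,c)),pair(pair(unit,p(6,c)),unit)))), Y1 = node(node(unit,pair(unit,p(6,c)),c),pair(unit,p(6,c)),pair(pair(unit,p(6,c)),unit)) }, so Y1 = node(node(unit,pair(unit,p(6,c)),c),pair(unit,p(6,c)),pair(pair(unit,p(6,c)),unit)).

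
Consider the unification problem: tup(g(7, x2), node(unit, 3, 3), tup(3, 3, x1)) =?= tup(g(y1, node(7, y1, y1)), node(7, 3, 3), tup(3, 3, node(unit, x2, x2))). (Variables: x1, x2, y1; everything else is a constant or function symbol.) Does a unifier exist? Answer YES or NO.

Decompose tup/3: g(7, x2) =?= g(y1, node(7, y1, y1)),  node(unit, 3, 3) =?= node(7, 3, 3),  tup(3, 3, x1) =?= tup(3, 3, node(unit, x2, x2)).
Decompose g/2: 7 =?= y1,  x2 =?= node(7, y1, y1).
Bind y1 := 7; substituting into the one remaining equation that mentions y1 gives: x2 =?= node(7, 7, 7).
Bind x2 := node(7, 7, 7); substituting into the one remaining equation that mentions x2 gives: tup(3, 3, x1) =?= tup(3, 3, node(unit, node(7, 7, 7), node(7, 7, 7))).
Decompose node/3: unit =?= 7,  3 =?= 3,  3 =?= 3.
Clash: constants unit and 7 differ; no unifier exists.

NO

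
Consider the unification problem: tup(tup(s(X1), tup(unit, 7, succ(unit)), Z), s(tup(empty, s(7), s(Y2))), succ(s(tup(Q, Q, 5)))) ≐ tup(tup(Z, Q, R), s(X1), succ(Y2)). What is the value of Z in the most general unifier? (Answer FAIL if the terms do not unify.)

Decompose tup/3: tup(s(X1), tup(unit, 7, succ(unit)), Z) ≐ tup(Z, Q, R),  s(tup(empty, s(7), s(Y2))) ≐ s(X1),  succ(s(tup(Q, Q, 5))) ≐ succ(Y2).
Decompose tup/3: s(X1) ≐ Z,  tup(unit, 7, succ(unit)) ≐ Q,  Z ≐ R.
Bind Z := s(X1); substituting into the one remaining equation that mentions Z gives: s(X1) ≐ R.
Bind Q := tup(unit, 7, succ(unit)); substituting into the one remaining equation that mentions Q gives: succ(s(tup(tup(unit, 7, succ(unit)), tup(unit, 7, succ(unit)), 5))) ≐ succ(Y2).
Bind R := s(X1); no other remaining equation mentions R.
Decompose s/1: tup(empty, s(7), s(Y2)) ≐ X1.
Bind X1 := tup(empty, s(7), s(Y2)); no other remaining equation mentions X1. Substituting into the earlier bindings gives Z := s(tup(empty, s(7), s(Y2))), R := s(tup(empty, s(7), s(Y2))).
Decompose succ/1: s(tup(tup(unit, 7, succ(unit)), tup(unit, 7, succ(unit)), 5)) ≐ Y2.
Bind Y2 := s(tup(tup(unit, 7, succ(unit)), tup(unit, 7, succ(unit)), 5)). Substituting into the earlier bindings gives Z := s(tup(empty, s(7), s(s(tup(tup(unit, 7, succ(unit)), tup(unit, 7, succ(unit)), 5))))), R := s(tup(empty, s(7), s(s(tup(tup(unit, 7, succ(unit)), tup(unit, 7, succ(unit)), 5))))), X1 := tup(empty, s(7), s(s(tup(tup(unit, 7, succ(unit)), tup(unit, 7, succ(unit)), 5)))).
MGU = { Z -> s(tup(empty, s(7), s(s(tup(tup(unit, 7, succ(unit)), tup(unit, 7, succ(unit)), 5))))), Q -> tup(unit, 7, succ(unit)), R -> s(tup(empty, s(7), s(s(tup(tup(unit, 7, succ(unit)), tup(unit, 7, succ(unit)), 5))))), X1 -> tup(empty, s(7), s(s(tup(tup(unit, 7, succ(unit)), tup(unit, 7, succ(unit)), 5)))), Y2 -> s(tup(tup(unit, 7, succ(unit)), tup(unit, 7, succ(unit)), 5)) }, so Z -> s(tup(empty, s(7), s(s(tup(tup(unit, 7, succ(unit)), tup(unit, 7, succ(unit)), 5))))).

s(tup(empty, s(7), s(s(tup(tup(unit, 7, succ(unit)), tup(unit, 7, succ(unit)), 5)))))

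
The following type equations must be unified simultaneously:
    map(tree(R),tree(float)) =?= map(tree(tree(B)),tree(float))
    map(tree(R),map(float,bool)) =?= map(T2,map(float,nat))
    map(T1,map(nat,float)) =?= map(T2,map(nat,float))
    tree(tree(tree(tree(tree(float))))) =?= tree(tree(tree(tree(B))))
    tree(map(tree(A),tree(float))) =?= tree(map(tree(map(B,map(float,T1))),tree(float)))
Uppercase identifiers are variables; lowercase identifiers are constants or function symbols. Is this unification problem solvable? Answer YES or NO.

NO

Decompose map/2: tree(R) =?= tree(tree(B)),  tree(float) =?= tree(float).
Decompose tree/1: R =?= tree(B).
Bind R := tree(B); substituting into the one remaining equation that mentions R gives: map(tree(tree(B)),map(float,bool)) =?= map(T2,map(float,nat)).
Delete trivial equation tree(float) =?= tree(float).
Decompose map/2: tree(tree(B)) =?= T2,  map(float,bool) =?= map(float,nat).
Bind T2 := tree(tree(B)); substituting into the one remaining equation that mentions T2 gives: map(T1,map(nat,float)) =?= map(tree(tree(B)),map(nat,float)).
Decompose map/2: float =?= float,  bool =?= nat.
Delete trivial equation float =?= float.
Clash: constants bool and nat differ; no unifier exists.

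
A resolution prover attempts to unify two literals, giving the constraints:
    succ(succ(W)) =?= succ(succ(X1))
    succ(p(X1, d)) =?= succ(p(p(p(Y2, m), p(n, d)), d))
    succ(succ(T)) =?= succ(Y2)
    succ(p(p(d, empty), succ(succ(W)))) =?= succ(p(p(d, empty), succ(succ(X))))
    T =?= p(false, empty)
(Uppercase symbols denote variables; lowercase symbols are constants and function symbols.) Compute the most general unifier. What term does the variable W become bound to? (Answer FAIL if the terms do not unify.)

p(p(succ(p(false, empty)), m), p(n, d))

Decompose succ/1: succ(W) =?= succ(X1).
Decompose succ/1: W =?= X1.
Bind W := X1; substituting into the one remaining equation that mentions W gives: succ(p(p(d, empty), succ(succ(X1)))) =?= succ(p(p(d, empty), succ(succ(X)))).
Decompose succ/1: p(X1, d) =?= p(p(p(Y2, m), p(n, d)), d).
Decompose p/2: X1 =?= p(p(Y2, m), p(n, d)),  d =?= d.
Bind X1 := p(p(Y2, m), p(n, d)); substituting into the one remaining equation that mentions X1 gives: succ(p(p(d, empty), succ(succ(p(p(Y2, m), p(n, d)))))) =?= succ(p(p(d, empty), succ(succ(X)))). Substituting into the earlier binding gives W := p(p(Y2, m), p(n, d)).
Delete trivial equation d =?= d.
Decompose succ/1: succ(T) =?= Y2.
Bind Y2 := succ(T); substituting into the one remaining equation that mentions Y2 gives: succ(p(p(d, empty), succ(succ(p(p(succ(T), m), p(n, d)))))) =?= succ(p(p(d, empty), succ(succ(X)))). Substituting into the earlier bindings gives W := p(p(succ(T), m), p(n, d)), X1 := p(p(succ(T), m), p(n, d)).
Decompose succ/1: p(p(d, empty), succ(succ(p(p(succ(T), m), p(n, d))))) =?= p(p(d, empty), succ(succ(X))).
Decompose p/2: p(d, empty) =?= p(d, empty),  succ(succ(p(p(succ(T), m), p(n, d)))) =?= succ(succ(X)).
Delete trivial equation p(d, empty) =?= p(d, empty).
Decompose succ/1: succ(p(p(succ(T), m), p(n, d))) =?= succ(X).
Decompose succ/1: p(p(succ(T), m), p(n, d)) =?= X.
Bind X := p(p(succ(T), m), p(n, d)); no other remaining equation mentions X.
Bind T := p(false, empty). Substituting into the earlier bindings gives W := p(p(succ(p(false, empty)), m), p(n, d)), X1 := p(p(succ(p(false, empty)), m), p(n, d)), Y2 := succ(p(false, empty)), X := p(p(succ(p(false, empty)), m), p(n, d)).
MGU = { W -> p(p(succ(p(false, empty)), m), p(n, d)), X1 -> p(p(succ(p(false, empty)), m), p(n, d)), Y2 -> succ(p(false, empty)), X -> p(p(succ(p(false, empty)), m), p(n, d)), T -> p(false, empty) }, so W -> p(p(succ(p(false, empty)), m), p(n, d)).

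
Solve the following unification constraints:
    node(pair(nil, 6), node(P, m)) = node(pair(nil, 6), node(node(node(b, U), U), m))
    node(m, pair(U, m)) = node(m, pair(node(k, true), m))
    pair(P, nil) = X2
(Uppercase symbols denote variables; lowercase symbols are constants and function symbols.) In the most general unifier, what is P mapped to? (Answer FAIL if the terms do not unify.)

node(node(b, node(k, true)), node(k, true))

Decompose node/2: pair(nil, 6) = pair(nil, 6),  node(P, m) = node(node(node(b, U), U), m).
Delete trivial equation pair(nil, 6) = pair(nil, 6).
Decompose node/2: P = node(node(b, U), U),  m = m.
Bind P := node(node(b, U), U); substituting into the one remaining equation that mentions P gives: pair(node(node(b, U), U), nil) = X2.
Delete trivial equation m = m.
Decompose node/2: m = m,  pair(U, m) = pair(node(k, true), m).
Delete trivial equation m = m.
Decompose pair/2: U = node(k, true),  m = m.
Bind U := node(k, true); substituting into the one remaining equation that mentions U gives: pair(node(node(b, node(k, true)), node(k, true)), nil) = X2. Substituting into the earlier binding gives P := node(node(b, node(k, true)), node(k, true)).
Delete trivial equation m = m.
Bind X2 := pair(node(node(b, node(k, true)), node(k, true)), nil).
MGU = { P := node(node(b, node(k, true)), node(k, true)), U := node(k, true), X2 := pair(node(node(b, node(k, true)), node(k, true)), nil) }, so P := node(node(b, node(k, true)), node(k, true)).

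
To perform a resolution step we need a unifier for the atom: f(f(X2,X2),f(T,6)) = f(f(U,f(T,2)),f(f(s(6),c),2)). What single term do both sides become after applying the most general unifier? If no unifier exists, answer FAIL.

Decompose f/2: f(X2,X2) = f(U,f(T,2)),  f(T,6) = f(f(s(6),c),2).
Decompose f/2: X2 = U,  X2 = f(T,2).
Bind X2 := U; substituting into the one remaining equation that mentions X2 gives: U = f(T,2).
Bind U := f(T,2); no other remaining equation mentions U. Substituting into the earlier binding gives X2 := f(T,2).
Decompose f/2: T = f(s(6),c),  6 = 2.
Bind T := f(s(6),c); no other remaining equation mentions T. Substituting into the earlier bindings gives X2 := f(f(s(6),c),2), U := f(f(s(6),c),2).
Clash: constants 6 and 2 differ; no unifier exists.

FAIL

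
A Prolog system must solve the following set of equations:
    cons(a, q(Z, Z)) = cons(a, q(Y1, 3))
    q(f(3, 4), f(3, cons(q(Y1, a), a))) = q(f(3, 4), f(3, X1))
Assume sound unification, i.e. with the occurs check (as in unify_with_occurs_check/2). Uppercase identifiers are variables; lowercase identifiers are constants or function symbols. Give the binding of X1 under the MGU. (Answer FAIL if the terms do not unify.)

Decompose cons/2: a = a,  q(Z, Z) = q(Y1, 3).
Delete trivial equation a = a.
Decompose q/2: Z = Y1,  Z = 3.
Bind Z := Y1; substituting into the one remaining equation that mentions Z gives: Y1 = 3.
Bind Y1 := 3; substituting into the remaining equation gives: q(f(3, 4), f(3, cons(q(3, a), a))) = q(f(3, 4), f(3, X1)). Substituting into the earlier binding gives Z := 3.
Decompose q/2: f(3, 4) = f(3, 4),  f(3, cons(q(3, a), a)) = f(3, X1).
Delete trivial equation f(3, 4) = f(3, 4).
Decompose f/2: 3 = 3,  cons(q(3, a), a) = X1.
Delete trivial equation 3 = 3.
Bind X1 := cons(q(3, a), a).
MGU = { Z ↦ 3, Y1 ↦ 3, X1 ↦ cons(q(3, a), a) }, so X1 ↦ cons(q(3, a), a).

cons(q(3, a), a)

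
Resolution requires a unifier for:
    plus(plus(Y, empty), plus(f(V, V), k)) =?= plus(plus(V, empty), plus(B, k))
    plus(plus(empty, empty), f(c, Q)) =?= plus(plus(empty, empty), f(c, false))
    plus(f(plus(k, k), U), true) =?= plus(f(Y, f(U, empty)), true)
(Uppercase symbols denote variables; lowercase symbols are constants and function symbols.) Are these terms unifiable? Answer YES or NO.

Decompose plus/2: plus(Y, empty) =?= plus(V, empty),  plus(f(V, V), k) =?= plus(B, k).
Decompose plus/2: Y =?= V,  empty =?= empty.
Bind Y := V; substituting into the one remaining equation that mentions Y gives: plus(f(plus(k, k), U), true) =?= plus(f(V, f(U, empty)), true).
Delete trivial equation empty =?= empty.
Decompose plus/2: f(V, V) =?= B,  k =?= k.
Bind B := f(V, V); no other remaining equation mentions B.
Delete trivial equation k =?= k.
Decompose plus/2: plus(empty, empty) =?= plus(empty, empty),  f(c, Q) =?= f(c, false).
Delete trivial equation plus(empty, empty) =?= plus(empty, empty).
Decompose f/2: c =?= c,  Q =?= false.
Delete trivial equation c =?= c.
Bind Q := false; no other remaining equation mentions Q.
Decompose plus/2: f(plus(k, k), U) =?= f(V, f(U, empty)),  true =?= true.
Decompose f/2: plus(k, k) =?= V,  U =?= f(U, empty).
Bind V := plus(k, k); no other remaining equation mentions V. Substituting into the earlier bindings gives Y := plus(k, k), B := f(plus(k, k), plus(k, k)).
Occurs check fails: U occurs in f(U, empty); the equation U =?= f(U, empty) has no finite solution.

NO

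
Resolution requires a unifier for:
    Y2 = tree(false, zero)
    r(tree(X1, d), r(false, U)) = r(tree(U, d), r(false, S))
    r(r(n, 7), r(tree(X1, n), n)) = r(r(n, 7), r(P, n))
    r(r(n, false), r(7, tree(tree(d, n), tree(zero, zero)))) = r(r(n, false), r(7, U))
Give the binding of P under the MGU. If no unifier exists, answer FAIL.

Bind Y2 := tree(false, zero); no other remaining equation mentions Y2.
Decompose r/2: tree(X1, d) = tree(U, d),  r(false, U) = r(false, S).
Decompose tree/2: X1 = U,  d = d.
Bind X1 := U; substituting into the one remaining equation that mentions X1 gives: r(r(n, 7), r(tree(U, n), n)) = r(r(n, 7), r(P, n)).
Delete trivial equation d = d.
Decompose r/2: false = false,  U = S.
Delete trivial equation false = false.
Bind U := S; substituting into the remaining equations gives: r(r(n, 7), r(tree(S, n), n)) = r(r(n, 7), r(P, n)),  r(r(n, false), r(7, tree(tree(d, n), tree(zero, zero)))) = r(r(n, false), r(7, S)). Substituting into the earlier binding gives X1 := S.
Decompose r/2: r(n, 7) = r(n, 7),  r(tree(S, n), n) = r(P, n).
Delete trivial equation r(n, 7) = r(n, 7).
Decompose r/2: tree(S, n) = P,  n = n.
Bind P := tree(S, n); no other remaining equation mentions P.
Delete trivial equation n = n.
Decompose r/2: r(n, false) = r(n, false),  r(7, tree(tree(d, n), tree(zero, zero))) = r(7, S).
Delete trivial equation r(n, false) = r(n, false).
Decompose r/2: 7 = 7,  tree(tree(d, n), tree(zero, zero)) = S.
Delete trivial equation 7 = 7.
Bind S := tree(tree(d, n), tree(zero, zero)). Substituting into the earlier bindings gives X1 := tree(tree(d, n), tree(zero, zero)), U := tree(tree(d, n), tree(zero, zero)), P := tree(tree(tree(d, n), tree(zero, zero)), n).
MGU = { Y2 := tree(false, zero), X1 := tree(tree(d, n), tree(zero, zero)), U := tree(tree(d, n), tree(zero, zero)), P := tree(tree(tree(d, n), tree(zero, zero)), n), S := tree(tree(d, n), tree(zero, zero)) }, so P := tree(tree(tree(d, n), tree(zero, zero)), n).

tree(tree(tree(d, n), tree(zero, zero)), n)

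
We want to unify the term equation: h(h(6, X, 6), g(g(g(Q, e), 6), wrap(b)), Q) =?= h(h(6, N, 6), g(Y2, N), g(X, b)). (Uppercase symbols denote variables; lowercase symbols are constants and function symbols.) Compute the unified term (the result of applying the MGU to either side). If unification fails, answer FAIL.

h(h(6, wrap(b), 6), g(g(g(g(wrap(b), b), e), 6), wrap(b)), g(wrap(b), b))

Decompose h/3: h(6, X, 6) =?= h(6, N, 6),  g(g(g(Q, e), 6), wrap(b)) =?= g(Y2, N),  Q =?= g(X, b).
Decompose h/3: 6 =?= 6,  X =?= N,  6 =?= 6.
Delete trivial equation 6 =?= 6.
Bind X := N; substituting into the one remaining equation that mentions X gives: Q =?= g(N, b).
Delete trivial equation 6 =?= 6.
Decompose g/2: g(g(Q, e), 6) =?= Y2,  wrap(b) =?= N.
Bind Y2 := g(g(Q, e), 6); no other remaining equation mentions Y2.
Bind N := wrap(b); substituting into the remaining equation gives: Q =?= g(wrap(b), b). Substituting into the earlier binding gives X := wrap(b).
Bind Q := g(wrap(b), b). Substituting into the earlier binding gives Y2 := g(g(g(wrap(b), b), e), 6).
Applying the MGU to either side gives h(h(6, wrap(b), 6), g(g(g(g(wrap(b), b), e), 6), wrap(b)), g(wrap(b), b)).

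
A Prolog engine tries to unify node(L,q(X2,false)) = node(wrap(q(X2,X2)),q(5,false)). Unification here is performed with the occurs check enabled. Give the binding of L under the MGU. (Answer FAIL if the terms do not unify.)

wrap(q(5,5))

Decompose node/2: L = wrap(q(X2,X2)),  q(X2,false) = q(5,false).
Bind L := wrap(q(X2,X2)); no other remaining equation mentions L.
Decompose q/2: X2 = 5,  false = false.
Bind X2 := 5; no other remaining equation mentions X2. Substituting into the earlier binding gives L := wrap(q(5,5)).
Delete trivial equation false = false.
MGU = { L -> wrap(q(5,5)), X2 -> 5 }, so L -> wrap(q(5,5)).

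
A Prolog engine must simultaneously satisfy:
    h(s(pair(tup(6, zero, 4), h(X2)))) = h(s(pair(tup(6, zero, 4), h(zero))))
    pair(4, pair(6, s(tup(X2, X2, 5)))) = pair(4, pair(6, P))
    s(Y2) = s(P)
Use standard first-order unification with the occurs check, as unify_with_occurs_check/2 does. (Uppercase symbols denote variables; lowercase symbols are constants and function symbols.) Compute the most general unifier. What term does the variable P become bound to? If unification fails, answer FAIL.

Decompose h/1: s(pair(tup(6, zero, 4), h(X2))) = s(pair(tup(6, zero, 4), h(zero))).
Decompose s/1: pair(tup(6, zero, 4), h(X2)) = pair(tup(6, zero, 4), h(zero)).
Decompose pair/2: tup(6, zero, 4) = tup(6, zero, 4),  h(X2) = h(zero).
Delete trivial equation tup(6, zero, 4) = tup(6, zero, 4).
Decompose h/1: X2 = zero.
Bind X2 := zero; substituting into the one remaining equation that mentions X2 gives: pair(4, pair(6, s(tup(zero, zero, 5)))) = pair(4, pair(6, P)).
Decompose pair/2: 4 = 4,  pair(6, s(tup(zero, zero, 5))) = pair(6, P).
Delete trivial equation 4 = 4.
Decompose pair/2: 6 = 6,  s(tup(zero, zero, 5)) = P.
Delete trivial equation 6 = 6.
Bind P := s(tup(zero, zero, 5)); substituting into the remaining equation gives: s(Y2) = s(s(tup(zero, zero, 5))).
Decompose s/1: Y2 = s(tup(zero, zero, 5)).
Bind Y2 := s(tup(zero, zero, 5)).
MGU = { X2 ↦ zero, P ↦ s(tup(zero, zero, 5)), Y2 ↦ s(tup(zero, zero, 5)) }, so P ↦ s(tup(zero, zero, 5)).

s(tup(zero, zero, 5))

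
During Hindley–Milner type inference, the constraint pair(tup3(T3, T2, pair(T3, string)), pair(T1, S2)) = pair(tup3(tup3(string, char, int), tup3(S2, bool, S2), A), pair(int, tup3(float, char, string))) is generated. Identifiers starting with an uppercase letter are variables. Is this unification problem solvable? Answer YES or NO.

Decompose pair/2: tup3(T3, T2, pair(T3, string)) = tup3(tup3(string, char, int), tup3(S2, bool, S2), A),  pair(T1, S2) = pair(int, tup3(float, char, string)).
Decompose tup3/3: T3 = tup3(string, char, int),  T2 = tup3(S2, bool, S2),  pair(T3, string) = A.
Bind T3 := tup3(string, char, int); substituting into the one remaining equation that mentions T3 gives: pair(tup3(string, char, int), string) = A.
Bind T2 := tup3(S2, bool, S2); no other remaining equation mentions T2.
Bind A := pair(tup3(string, char, int), string); no other remaining equation mentions A.
Decompose pair/2: T1 = int,  S2 = tup3(float, char, string).
Bind T1 := int; no other remaining equation mentions T1.
Bind S2 := tup3(float, char, string). Substituting into the earlier binding gives T2 := tup3(tup3(float, char, string), bool, tup3(float, char, string)).
No equations remain and no clash or occurs-check failure arose, so a unifier exists.

YES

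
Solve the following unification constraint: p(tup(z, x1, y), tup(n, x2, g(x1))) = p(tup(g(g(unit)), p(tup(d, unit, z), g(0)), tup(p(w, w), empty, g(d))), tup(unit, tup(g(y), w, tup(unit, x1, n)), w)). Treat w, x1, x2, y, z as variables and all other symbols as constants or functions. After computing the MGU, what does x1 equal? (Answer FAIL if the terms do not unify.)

Decompose p/2: tup(z, x1, y) = tup(g(g(unit)), p(tup(d, unit, z), g(0)), tup(p(w, w), empty, g(d))),  tup(n, x2, g(x1)) = tup(unit, tup(g(y), w, tup(unit, x1, n)), w).
Decompose tup/3: z = g(g(unit)),  x1 = p(tup(d, unit, z), g(0)),  y = tup(p(w, w), empty, g(d)).
Bind z := g(g(unit)); substituting into the one remaining equation that mentions z gives: x1 = p(tup(d, unit, g(g(unit))), g(0)).
Bind x1 := p(tup(d, unit, g(g(unit))), g(0)); substituting into the one remaining equation that mentions x1 gives: tup(n, x2, g(p(tup(d, unit, g(g(unit))), g(0)))) = tup(unit, tup(g(y), w, tup(unit, p(tup(d, unit, g(g(unit))), g(0)), n)), w).
Bind y := tup(p(w, w), empty, g(d)); substituting into the remaining equation gives: tup(n, x2, g(p(tup(d, unit, g(g(unit))), g(0)))) = tup(unit, tup(g(tup(p(w, w), empty, g(d))), w, tup(unit, p(tup(d, unit, g(g(unit))), g(0)), n)), w).
Decompose tup/3: n = unit,  x2 = tup(g(tup(p(w, w), empty, g(d))), w, tup(unit, p(tup(d, unit, g(g(unit))), g(0)), n)),  g(p(tup(d, unit, g(g(unit))), g(0))) = w.
Clash: constants n and unit differ; no unifier exists.

FAIL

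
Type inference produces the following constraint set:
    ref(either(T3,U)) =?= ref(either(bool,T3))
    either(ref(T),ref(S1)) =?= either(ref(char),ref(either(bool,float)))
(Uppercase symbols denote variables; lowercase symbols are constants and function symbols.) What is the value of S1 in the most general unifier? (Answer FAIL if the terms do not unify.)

either(bool,float)

Decompose ref/1: either(T3,U) =?= either(bool,T3).
Decompose either/2: T3 =?= bool,  U =?= T3.
Bind T3 := bool; substituting into the one remaining equation that mentions T3 gives: U =?= bool.
Bind U := bool; no other remaining equation mentions U.
Decompose either/2: ref(T) =?= ref(char),  ref(S1) =?= ref(either(bool,float)).
Decompose ref/1: T =?= char.
Bind T := char; no other remaining equation mentions T.
Decompose ref/1: S1 =?= either(bool,float).
Bind S1 := either(bool,float).
MGU = { T3 -> bool, U -> bool, T -> char, S1 -> either(bool,float) }, so S1 -> either(bool,float).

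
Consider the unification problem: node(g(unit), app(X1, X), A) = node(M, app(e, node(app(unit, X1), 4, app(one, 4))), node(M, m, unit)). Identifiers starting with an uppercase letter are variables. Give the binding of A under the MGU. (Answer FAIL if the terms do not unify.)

node(g(unit), m, unit)

Decompose node/3: g(unit) = M,  app(X1, X) = app(e, node(app(unit, X1), 4, app(one, 4))),  A = node(M, m, unit).
Bind M := g(unit); substituting into the one remaining equation that mentions M gives: A = node(g(unit), m, unit).
Decompose app/2: X1 = e,  X = node(app(unit, X1), 4, app(one, 4)).
Bind X1 := e; substituting into the one remaining equation that mentions X1 gives: X = node(app(unit, e), 4, app(one, 4)).
Bind X := node(app(unit, e), 4, app(one, 4)); no other remaining equation mentions X.
Bind A := node(g(unit), m, unit).
MGU = { M ↦ g(unit), X1 ↦ e, X ↦ node(app(unit, e), 4, app(one, 4)), A ↦ node(g(unit), m, unit) }, so A ↦ node(g(unit), m, unit).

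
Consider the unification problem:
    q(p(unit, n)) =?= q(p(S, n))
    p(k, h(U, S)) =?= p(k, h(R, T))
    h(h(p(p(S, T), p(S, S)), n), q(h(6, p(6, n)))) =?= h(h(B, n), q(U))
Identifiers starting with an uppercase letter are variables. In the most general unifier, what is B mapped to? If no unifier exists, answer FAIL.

Decompose q/1: p(unit, n) =?= p(S, n).
Decompose p/2: unit =?= S,  n =?= n.
Bind S := unit; substituting into the 2 remaining equations that mention S gives: p(k, h(U, unit)) =?= p(k, h(R, T)),  h(h(p(p(unit, T), p(unit, unit)), n), q(h(6, p(6, n)))) =?= h(h(B, n), q(U)).
Delete trivial equation n =?= n.
Decompose p/2: k =?= k,  h(U, unit) =?= h(R, T).
Delete trivial equation k =?= k.
Decompose h/2: U =?= R,  unit =?= T.
Bind U := R; substituting into the one remaining equation that mentions U gives: h(h(p(p(unit, T), p(unit, unit)), n), q(h(6, p(6, n)))) =?= h(h(B, n), q(R)).
Bind T := unit; substituting into the remaining equation gives: h(h(p(p(unit, unit), p(unit, unit)), n), q(h(6, p(6, n)))) =?= h(h(B, n), q(R)).
Decompose h/2: h(p(p(unit, unit), p(unit, unit)), n) =?= h(B, n),  q(h(6, p(6, n))) =?= q(R).
Decompose h/2: p(p(unit, unit), p(unit, unit)) =?= B,  n =?= n.
Bind B := p(p(unit, unit), p(unit, unit)); no other remaining equation mentions B.
Delete trivial equation n =?= n.
Decompose q/1: h(6, p(6, n)) =?= R.
Bind R := h(6, p(6, n)). Substituting into the earlier binding gives U := h(6, p(6, n)).
MGU = { S ↦ unit, U ↦ h(6, p(6, n)), T ↦ unit, B ↦ p(p(unit, unit), p(unit, unit)), R ↦ h(6, p(6, n)) }, so B ↦ p(p(unit, unit), p(unit, unit)).

p(p(unit, unit), p(unit, unit))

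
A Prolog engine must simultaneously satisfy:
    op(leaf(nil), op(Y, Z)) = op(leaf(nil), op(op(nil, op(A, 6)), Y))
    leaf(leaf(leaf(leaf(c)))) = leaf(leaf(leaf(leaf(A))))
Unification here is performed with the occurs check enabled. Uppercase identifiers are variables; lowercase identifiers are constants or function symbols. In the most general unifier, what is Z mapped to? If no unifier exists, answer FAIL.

Decompose op/2: leaf(nil) = leaf(nil),  op(Y, Z) = op(op(nil, op(A, 6)), Y).
Delete trivial equation leaf(nil) = leaf(nil).
Decompose op/2: Y = op(nil, op(A, 6)),  Z = Y.
Bind Y := op(nil, op(A, 6)); substituting into the one remaining equation that mentions Y gives: Z = op(nil, op(A, 6)).
Bind Z := op(nil, op(A, 6)); no other remaining equation mentions Z.
Decompose leaf/1: leaf(leaf(leaf(c))) = leaf(leaf(leaf(A))).
Decompose leaf/1: leaf(leaf(c)) = leaf(leaf(A)).
Decompose leaf/1: leaf(c) = leaf(A).
Decompose leaf/1: c = A.
Bind A := c. Substituting into the earlier bindings gives Y := op(nil, op(c, 6)), Z := op(nil, op(c, 6)).
MGU = { Y -> op(nil, op(c, 6)), Z -> op(nil, op(c, 6)), A -> c }, so Z -> op(nil, op(c, 6)).

op(nil, op(c, 6))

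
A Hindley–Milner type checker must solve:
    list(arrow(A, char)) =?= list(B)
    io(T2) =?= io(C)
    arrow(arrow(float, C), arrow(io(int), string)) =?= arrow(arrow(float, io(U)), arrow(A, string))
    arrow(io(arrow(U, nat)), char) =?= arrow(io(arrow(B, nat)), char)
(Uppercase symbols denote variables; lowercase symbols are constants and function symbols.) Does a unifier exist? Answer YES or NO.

Decompose list/1: arrow(A, char) =?= B.
Bind B := arrow(A, char); substituting into the one remaining equation that mentions B gives: arrow(io(arrow(U, nat)), char) =?= arrow(io(arrow(arrow(A, char), nat)), char).
Decompose io/1: T2 =?= C.
Bind T2 := C; no other remaining equation mentions T2.
Decompose arrow/2: arrow(float, C) =?= arrow(float, io(U)),  arrow(io(int), string) =?= arrow(A, string).
Decompose arrow/2: float =?= float,  C =?= io(U).
Delete trivial equation float =?= float.
Bind C := io(U); no other remaining equation mentions C. Substituting into the earlier binding gives T2 := io(U).
Decompose arrow/2: io(int) =?= A,  string =?= string.
Bind A := io(int); substituting into the one remaining equation that mentions A gives: arrow(io(arrow(U, nat)), char) =?= arrow(io(arrow(arrow(io(int), char), nat)), char). Substituting into the earlier binding gives B := arrow(io(int), char).
Delete trivial equation string =?= string.
Decompose arrow/2: io(arrow(U, nat)) =?= io(arrow(arrow(io(int), char), nat)),  char =?= char.
Decompose io/1: arrow(U, nat) =?= arrow(arrow(io(int), char), nat).
Decompose arrow/2: U =?= arrow(io(int), char),  nat =?= nat.
Bind U := arrow(io(int), char); no other remaining equation mentions U. Substituting into the earlier bindings gives T2 := io(arrow(io(int), char)), C := io(arrow(io(int), char)).
Delete trivial equation nat =?= nat.
Delete trivial equation char =?= char.
No equations remain and no clash or occurs-check failure arose, so a unifier exists.

YES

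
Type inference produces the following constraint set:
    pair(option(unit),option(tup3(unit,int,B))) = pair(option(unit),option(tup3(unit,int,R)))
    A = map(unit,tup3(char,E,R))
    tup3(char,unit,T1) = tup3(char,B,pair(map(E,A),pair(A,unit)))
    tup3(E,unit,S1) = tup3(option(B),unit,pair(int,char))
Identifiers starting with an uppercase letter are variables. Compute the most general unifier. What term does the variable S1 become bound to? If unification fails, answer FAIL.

pair(int,char)

Decompose pair/2: option(unit) = option(unit),  option(tup3(unit,int,B)) = option(tup3(unit,int,R)).
Delete trivial equation option(unit) = option(unit).
Decompose option/1: tup3(unit,int,B) = tup3(unit,int,R).
Decompose tup3/3: unit = unit,  int = int,  B = R.
Delete trivial equation unit = unit.
Delete trivial equation int = int.
Bind B := R; substituting into the 2 remaining equations that mention B gives: tup3(char,unit,T1) = tup3(char,R,pair(map(E,A),pair(A,unit))),  tup3(E,unit,S1) = tup3(option(R),unit,pair(int,char)).
Bind A := map(unit,tup3(char,E,R)); substituting into the one remaining equation that mentions A gives: tup3(char,unit,T1) = tup3(char,R,pair(map(E,map(unit,tup3(char,E,R))),pair(map(unit,tup3(char,E,R)),unit))).
Decompose tup3/3: char = char,  unit = R,  T1 = pair(map(E,map(unit,tup3(char,E,R))),pair(map(unit,tup3(char,E,R)),unit)).
Delete trivial equation char = char.
Bind R := unit; substituting into the remaining equations gives: T1 = pair(map(E,map(unit,tup3(char,E,unit))),pair(map(unit,tup3(char,E,unit)),unit)),  tup3(E,unit,S1) = tup3(option(unit),unit,pair(int,char)). Substituting into the earlier bindings gives B := unit, A := map(unit,tup3(char,E,unit)).
Bind T1 := pair(map(E,map(unit,tup3(char,E,unit))),pair(map(unit,tup3(char,E,unit)),unit)); no other remaining equation mentions T1.
Decompose tup3/3: E = option(unit),  unit = unit,  S1 = pair(int,char).
Bind E := option(unit); no other remaining equation mentions E. Substituting into the earlier bindings gives A := map(unit,tup3(char,option(unit),unit)), T1 := pair(map(option(unit),map(unit,tup3(char,option(unit),unit))),pair(map(unit,tup3(char,option(unit),unit)),unit)).
Delete trivial equation unit = unit.
Bind S1 := pair(int,char).
MGU = { B -> unit, A -> map(unit,tup3(char,option(unit),unit)), R -> unit, T1 -> pair(map(option(unit),map(unit,tup3(char,option(unit),unit))),pair(map(unit,tup3(char,option(unit),unit)),unit)), E -> option(unit), S1 -> pair(int,char) }, so S1 -> pair(int,char).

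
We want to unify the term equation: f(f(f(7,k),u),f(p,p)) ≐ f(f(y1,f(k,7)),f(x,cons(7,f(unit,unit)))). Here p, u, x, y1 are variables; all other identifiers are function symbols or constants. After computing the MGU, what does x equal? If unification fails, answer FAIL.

cons(7,f(unit,unit))

Decompose f/2: f(f(7,k),u) ≐ f(y1,f(k,7)),  f(p,p) ≐ f(x,cons(7,f(unit,unit))).
Decompose f/2: f(7,k) ≐ y1,  u ≐ f(k,7).
Bind y1 := f(7,k); no other remaining equation mentions y1.
Bind u := f(k,7); no other remaining equation mentions u.
Decompose f/2: p ≐ x,  p ≐ cons(7,f(unit,unit)).
Bind p := x; substituting into the remaining equation gives: x ≐ cons(7,f(unit,unit)).
Bind x := cons(7,f(unit,unit)). Substituting into the earlier binding gives p := cons(7,f(unit,unit)).
MGU = { y1 ↦ f(7,k), u ↦ f(k,7), p ↦ cons(7,f(unit,unit)), x ↦ cons(7,f(unit,unit)) }, so x ↦ cons(7,f(unit,unit)).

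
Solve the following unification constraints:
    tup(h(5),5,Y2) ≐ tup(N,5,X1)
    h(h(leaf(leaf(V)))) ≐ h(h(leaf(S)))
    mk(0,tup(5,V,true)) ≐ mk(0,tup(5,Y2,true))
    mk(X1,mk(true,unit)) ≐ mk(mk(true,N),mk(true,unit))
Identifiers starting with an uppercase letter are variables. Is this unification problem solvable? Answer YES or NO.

Decompose tup/3: h(5) ≐ N,  5 ≐ 5,  Y2 ≐ X1.
Bind N := h(5); substituting into the one remaining equation that mentions N gives: mk(X1,mk(true,unit)) ≐ mk(mk(true,h(5)),mk(true,unit)).
Delete trivial equation 5 ≐ 5.
Bind Y2 := X1; substituting into the one remaining equation that mentions Y2 gives: mk(0,tup(5,V,true)) ≐ mk(0,tup(5,X1,true)).
Decompose h/1: h(leaf(leaf(V))) ≐ h(leaf(S)).
Decompose h/1: leaf(leaf(V)) ≐ leaf(S).
Decompose leaf/1: leaf(V) ≐ S.
Bind S := leaf(V); no other remaining equation mentions S.
Decompose mk/2: 0 ≐ 0,  tup(5,V,true) ≐ tup(5,X1,true).
Delete trivial equation 0 ≐ 0.
Decompose tup/3: 5 ≐ 5,  V ≐ X1,  true ≐ true.
Delete trivial equation 5 ≐ 5.
Bind V := X1; no other remaining equation mentions V. Substituting into the earlier binding gives S := leaf(X1).
Delete trivial equation true ≐ true.
Decompose mk/2: X1 ≐ mk(true,h(5)),  mk(true,unit) ≐ mk(true,unit).
Bind X1 := mk(true,h(5)); no other remaining equation mentions X1. Substituting into the earlier bindings gives Y2 := mk(true,h(5)), S := leaf(mk(true,h(5))), V := mk(true,h(5)).
Delete trivial equation mk(true,unit) ≐ mk(true,unit).
No equations remain and no clash or occurs-check failure arose, so a unifier exists.

YES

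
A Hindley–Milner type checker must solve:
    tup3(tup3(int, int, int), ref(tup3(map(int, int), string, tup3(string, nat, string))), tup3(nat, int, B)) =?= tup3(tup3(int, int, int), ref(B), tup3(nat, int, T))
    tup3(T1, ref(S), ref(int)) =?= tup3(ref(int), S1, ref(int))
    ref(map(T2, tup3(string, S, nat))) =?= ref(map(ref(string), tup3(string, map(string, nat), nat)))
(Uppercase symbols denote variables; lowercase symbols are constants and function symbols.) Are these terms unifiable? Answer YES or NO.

YES

Decompose tup3/3: tup3(int, int, int) =?= tup3(int, int, int),  ref(tup3(map(int, int), string, tup3(string, nat, string))) =?= ref(B),  tup3(nat, int, B) =?= tup3(nat, int, T).
Delete trivial equation tup3(int, int, int) =?= tup3(int, int, int).
Decompose ref/1: tup3(map(int, int), string, tup3(string, nat, string)) =?= B.
Bind B := tup3(map(int, int), string, tup3(string, nat, string)); substituting into the one remaining equation that mentions B gives: tup3(nat, int, tup3(map(int, int), string, tup3(string, nat, string))) =?= tup3(nat, int, T).
Decompose tup3/3: nat =?= nat,  int =?= int,  tup3(map(int, int), string, tup3(string, nat, string)) =?= T.
Delete trivial equation nat =?= nat.
Delete trivial equation int =?= int.
Bind T := tup3(map(int, int), string, tup3(string, nat, string)); no other remaining equation mentions T.
Decompose tup3/3: T1 =?= ref(int),  ref(S) =?= S1,  ref(int) =?= ref(int).
Bind T1 := ref(int); no other remaining equation mentions T1.
Bind S1 := ref(S); no other remaining equation mentions S1.
Delete trivial equation ref(int) =?= ref(int).
Decompose ref/1: map(T2, tup3(string, S, nat)) =?= map(ref(string), tup3(string, map(string, nat), nat)).
Decompose map/2: T2 =?= ref(string),  tup3(string, S, nat) =?= tup3(string, map(string, nat), nat).
Bind T2 := ref(string); no other remaining equation mentions T2.
Decompose tup3/3: string =?= string,  S =?= map(string, nat),  nat =?= nat.
Delete trivial equation string =?= string.
Bind S := map(string, nat); no other remaining equation mentions S. Substituting into the earlier binding gives S1 := ref(map(string, nat)).
Delete trivial equation nat =?= nat.
No equations remain and no clash or occurs-check failure arose, so a unifier exists.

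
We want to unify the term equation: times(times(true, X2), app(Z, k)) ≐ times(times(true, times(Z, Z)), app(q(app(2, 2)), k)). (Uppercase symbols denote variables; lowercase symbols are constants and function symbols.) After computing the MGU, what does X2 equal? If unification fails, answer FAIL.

Decompose times/2: times(true, X2) ≐ times(true, times(Z, Z)),  app(Z, k) ≐ app(q(app(2, 2)), k).
Decompose times/2: true ≐ true,  X2 ≐ times(Z, Z).
Delete trivial equation true ≐ true.
Bind X2 := times(Z, Z); no other remaining equation mentions X2.
Decompose app/2: Z ≐ q(app(2, 2)),  k ≐ k.
Bind Z := q(app(2, 2)); no other remaining equation mentions Z. Substituting into the earlier binding gives X2 := times(q(app(2, 2)), q(app(2, 2))).
Delete trivial equation k ≐ k.
MGU = { X2 -> times(q(app(2, 2)), q(app(2, 2))), Z -> q(app(2, 2)) }, so X2 -> times(q(app(2, 2)), q(app(2, 2))).

times(q(app(2, 2)), q(app(2, 2)))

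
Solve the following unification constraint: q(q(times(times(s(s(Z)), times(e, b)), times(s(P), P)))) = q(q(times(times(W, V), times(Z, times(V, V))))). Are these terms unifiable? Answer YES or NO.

Decompose q/1: q(times(times(s(s(Z)), times(e, b)), times(s(P), P))) = q(times(times(W, V), times(Z, times(V, V)))).
Decompose q/1: times(times(s(s(Z)), times(e, b)), times(s(P), P)) = times(times(W, V), times(Z, times(V, V))).
Decompose times/2: times(s(s(Z)), times(e, b)) = times(W, V),  times(s(P), P) = times(Z, times(V, V)).
Decompose times/2: s(s(Z)) = W,  times(e, b) = V.
Bind W := s(s(Z)); no other remaining equation mentions W.
Bind V := times(e, b); substituting into the remaining equation gives: times(s(P), P) = times(Z, times(times(e, b), times(e, b))).
Decompose times/2: s(P) = Z,  P = times(times(e, b), times(e, b)).
Bind Z := s(P); no other remaining equation mentions Z. Substituting into the earlier binding gives W := s(s(s(P))).
Bind P := times(times(e, b), times(e, b)). Substituting into the earlier bindings gives W := s(s(s(times(times(e, b), times(e, b))))), Z := s(times(times(e, b), times(e, b))).
No equations remain and no clash or occurs-check failure arose, so a unifier exists.

YES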